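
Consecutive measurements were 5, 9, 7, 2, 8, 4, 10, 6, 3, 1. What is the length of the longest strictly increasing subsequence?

Let dp[i] be the length of the longest such subsequence ending at index i:
i:      1  2  3  4  5  6  7  8  9 10
a[i]:   5  9  7  2  8  4 10  6  3  1
dp:     1  2  2  1  3  2  4  3  2  1
Maximum dp value is 4.

4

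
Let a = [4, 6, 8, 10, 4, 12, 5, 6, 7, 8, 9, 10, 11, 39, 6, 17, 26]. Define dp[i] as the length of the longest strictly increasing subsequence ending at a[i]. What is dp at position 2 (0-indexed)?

dp[i] = 1 + max{dp[j] : j<i, a[j]<a[i]} (or 1 if no such j):
i:      0  1  2  3  4  5  6  7  8  9 10 11 12 13 14 15 16
a[i]:   4  6  8 10  4 12  5  6  7  8  9 10 11 39  6 17 26
dp:     1  2  3  4  1  5  2  3  4  5  6  7  8  9  3  9 10
At index 2 the value is 3.

3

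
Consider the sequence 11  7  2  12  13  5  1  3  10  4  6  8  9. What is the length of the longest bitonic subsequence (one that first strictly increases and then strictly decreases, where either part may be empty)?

6

inc[i] = longest strictly increasing subsequence ending at i; dec[i] = longest strictly decreasing subsequence starting at i:
i:      1  2  3  4  5  6  7  8  9 10 11 12 13
a[i]:  11  7  2 12 13  5  1  3 10  4  6  8  9
inc:    1  1  1  2  3  2  1  2  3  3  4  5  6
dec:    4  3  2  3  3  2  1  1  2  1  1  1  1
Best peak at i=13 (value 9): inc=6, dec=1, length 6+1−1 = 6.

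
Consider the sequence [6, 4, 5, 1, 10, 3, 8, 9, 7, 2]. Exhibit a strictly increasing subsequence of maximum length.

Patience tails give the LIS length; then backtrack through the dp parents:
6 → extends → [6]
4 → replaces 6 → [4]
5 → extends → [4, 5]
1 → replaces 4 → [1, 5]
10 → extends → [1, 5, 10]
3 → replaces 5 → [1, 3, 10]
8 → replaces 10 → [1, 3, 8]
9 → extends → [1, 3, 8, 9]
7 → replaces 8 → [1, 3, 7, 9]
2 → replaces 3 → [1, 2, 7, 9]
Length 4; one witness is 4, 5, 8, 9.

4, 5, 8, 9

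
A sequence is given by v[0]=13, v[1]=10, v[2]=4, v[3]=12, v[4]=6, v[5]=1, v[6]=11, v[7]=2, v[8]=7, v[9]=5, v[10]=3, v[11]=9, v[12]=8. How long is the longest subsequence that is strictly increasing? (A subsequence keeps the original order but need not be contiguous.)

4

Track the smallest tail for each achievable length (strict):
13 → extends → [13]
10 → replaces 13 → [10]
4 → replaces 10 → [4]
12 → extends → [4, 12]
6 → replaces 12 → [4, 6]
1 → replaces 4 → [1, 6]
11 → extends → [1, 6, 11]
2 → replaces 6 → [1, 2, 11]
7 → replaces 11 → [1, 2, 7]
5 → replaces 7 → [1, 2, 5]
3 → replaces 5 → [1, 2, 3]
9 → extends → [1, 2, 3, 9]
8 → replaces 9 → [1, 2, 3, 8]
Four tails, so the longest strictly increasing subsequence has length 4 (e.g. 4, 6, 7, 9).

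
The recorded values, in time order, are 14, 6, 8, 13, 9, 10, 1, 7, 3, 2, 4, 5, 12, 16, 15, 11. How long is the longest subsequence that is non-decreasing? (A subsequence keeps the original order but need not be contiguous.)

6

Track the smallest tail for each achievable length (allowing ties):
14 → extends → [14]
6 → replaces 14 → [6]
8 → extends → [6, 8]
13 → extends → [6, 8, 13]
9 → replaces 13 → [6, 8, 9]
10 → extends → [6, 8, 9, 10]
1 → replaces 6 → [1, 8, 9, 10]
7 → replaces 8 → [1, 7, 9, 10]
3 → replaces 7 → [1, 3, 9, 10]
2 → replaces 3 → [1, 2, 9, 10]
4 → replaces 9 → [1, 2, 4, 10]
5 → replaces 10 → [1, 2, 4, 5]
12 → extends → [1, 2, 4, 5, 12]
16 → extends → [1, 2, 4, 5, 12, 16]
15 → replaces 16 → [1, 2, 4, 5, 12, 15]
11 → replaces 12 → [1, 2, 4, 5, 11, 15]
Six tails, so the longest non-decreasing subsequence has length 6 (e.g. 6, 8, 9, 10, 12, 16).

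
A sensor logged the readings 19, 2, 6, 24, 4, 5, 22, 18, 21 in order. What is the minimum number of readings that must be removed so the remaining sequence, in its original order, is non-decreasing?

Fewest deletions = n − (longest non-decreasing subsequence).
i:      1  2  3  4  5  6  7  8  9
a[i]:  19  2  6 24  4  5 22 18 21
dp:     1  1  2  3  2  3  4  4  5
max dp = 5, so deletions = 9 − 5 = 4.

4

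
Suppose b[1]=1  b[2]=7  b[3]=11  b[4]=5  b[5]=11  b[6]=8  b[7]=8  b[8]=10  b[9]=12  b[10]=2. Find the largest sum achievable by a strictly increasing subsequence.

38

Let S[i] be the best sum of a strictly increasing subsequence ending at i:
i:      1  2  3  4  5  6  7  8  9 10
b[i]:   1  7 11  5 11  8  8 10 12  2
S:      1  8 19  6 19 16 16 26 38  3
Maximum is 38 (e.g. 1 + 7 + 8 + 10 + 12).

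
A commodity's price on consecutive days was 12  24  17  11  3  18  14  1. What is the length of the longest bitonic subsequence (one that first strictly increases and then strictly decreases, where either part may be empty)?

6

inc[i] = longest strictly increasing subsequence ending at i; dec[i] = longest strictly decreasing subsequence starting at i:
i:      1  2  3  4  5  6  7  8
a[i]:  12 24 17 11  3 18 14  1
inc:    1  2  2  1  1  3  2  1
dec:    4  5  4  3  2  3  2  1
Best peak at i=2 (value 24): inc=2, dec=5, length 2+5−1 = 6.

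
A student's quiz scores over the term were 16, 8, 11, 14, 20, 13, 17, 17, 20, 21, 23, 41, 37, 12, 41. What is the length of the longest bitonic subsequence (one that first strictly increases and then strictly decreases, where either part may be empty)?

10

inc[i] = longest strictly increasing subsequence ending at i; dec[i] = longest strictly decreasing subsequence starting at i:
i:      1  2  3  4  5  6  7  8  9 10 11 12 13 14 15
a[i]:  16  8 11 14 20 13 17 17 20 21 23 41 37 12 41
inc:    1  1  2  3  4  3  4  4  5  6  7  8  8  3  9
dec:    4  1  1  3  3  2  2  2  2  2  2  3  2  1  1
Best peak at i=12 (value 41): inc=8, dec=3, length 8+3−1 = 10.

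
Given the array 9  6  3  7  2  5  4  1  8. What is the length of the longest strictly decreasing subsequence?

5

Negate each value so 'decreasing' becomes 'increasing', then run patience tails on the negated sequence:
-9 → extends → [-9]
-6 → extends → [-9, -6]
-3 → extends → [-9, -6, -3]
-7 → replaces -6 → [-9, -7, -3]
-2 → extends → [-9, -7, -3, -2]
-5 → replaces -3 → [-9, -7, -5, -2]
-4 → replaces -2 → [-9, -7, -5, -4]
-1 → extends → [-9, -7, -5, -4, -1]
-8 → replaces -7 → [-9, -8, -5, -4, -1]
Five tails, so the longest strictly decreasing subsequence of the original has length 5.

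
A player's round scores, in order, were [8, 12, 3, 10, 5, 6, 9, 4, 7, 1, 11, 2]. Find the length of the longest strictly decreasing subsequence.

5

Negate each value so 'decreasing' becomes 'increasing', then run patience tails on the negated sequence:
-8 → extends → [-8]
-12 → replaces -8 → [-12]
-3 → extends → [-12, -3]
-10 → replaces -3 → [-12, -10]
-5 → extends → [-12, -10, -5]
-6 → replaces -5 → [-12, -10, -6]
-9 → replaces -6 → [-12, -10, -9]
-4 → extends → [-12, -10, -9, -4]
-7 → replaces -4 → [-12, -10, -9, -7]
-1 → extends → [-12, -10, -9, -7, -1]
-11 → replaces -10 → [-12, -11, -9, -7, -1]
-2 → replaces -1 → [-12, -11, -9, -7, -2]
Five tails, so the longest strictly decreasing subsequence of the original has length 5.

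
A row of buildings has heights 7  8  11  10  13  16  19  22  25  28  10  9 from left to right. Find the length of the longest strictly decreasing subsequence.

3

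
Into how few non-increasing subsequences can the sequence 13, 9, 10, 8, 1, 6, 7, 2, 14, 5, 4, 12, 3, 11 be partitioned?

The minimum number of non-increasing subsequences covering a sequence equals the length of its longest strictly increasing subsequence.
LIS length is 4 (e.g. 1, 6, 7, 14), so 4 piles are needed.

4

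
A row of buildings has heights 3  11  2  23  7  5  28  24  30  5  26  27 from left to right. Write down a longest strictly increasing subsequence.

3, 11, 23, 24, 26, 27

Patience tails give the LIS length; then backtrack through the dp parents:
3 → extends → [3]
11 → extends → [3, 11]
2 → replaces 3 → [2, 11]
23 → extends → [2, 11, 23]
7 → replaces 11 → [2, 7, 23]
5 → replaces 7 → [2, 5, 23]
28 → extends → [2, 5, 23, 28]
24 → replaces 28 → [2, 5, 23, 24]
30 → extends → [2, 5, 23, 24, 30]
5 → already a tail → [2, 5, 23, 24, 30]
26 → replaces 30 → [2, 5, 23, 24, 26]
27 → extends → [2, 5, 23, 24, 26, 27]
Length 6; one witness is 3, 11, 23, 24, 26, 27.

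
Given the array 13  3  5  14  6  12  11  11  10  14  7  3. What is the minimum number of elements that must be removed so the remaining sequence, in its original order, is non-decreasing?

6

Fewest deletions = n − (longest non-decreasing subsequence).
i:      1  2  3  4  5  6  7  8  9 10 11 12
a[i]:  13  3  5 14  6 12 11 11 10 14  7  3
dp:     1  1  2  3  3  4  4  5  4  6  4  2
max dp = 6, so deletions = 12 − 6 = 6.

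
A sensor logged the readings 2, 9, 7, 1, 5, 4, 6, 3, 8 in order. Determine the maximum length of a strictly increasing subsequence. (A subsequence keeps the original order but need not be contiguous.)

Track the smallest tail for each achievable length (strict):
2 → extends → [2]
9 → extends → [2, 9]
7 → replaces 9 → [2, 7]
1 → replaces 2 → [1, 7]
5 → replaces 7 → [1, 5]
4 → replaces 5 → [1, 4]
6 → extends → [1, 4, 6]
3 → replaces 4 → [1, 3, 6]
8 → extends → [1, 3, 6, 8]
Four tails, so the longest strictly increasing subsequence has length 4 (e.g. 2, 5, 6, 8).

4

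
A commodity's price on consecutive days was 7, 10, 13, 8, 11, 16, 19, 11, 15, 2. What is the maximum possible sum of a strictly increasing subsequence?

65

Let S[i] be the best sum of a strictly increasing subsequence ending at i:
i:      1  2  3  4  5  6  7  8  9 10
a[i]:   7 10 13  8 11 16 19 11 15  2
S:      7 17 30 15 28 46 65 28 45  2
Maximum is 65 (e.g. 7 + 10 + 13 + 16 + 19).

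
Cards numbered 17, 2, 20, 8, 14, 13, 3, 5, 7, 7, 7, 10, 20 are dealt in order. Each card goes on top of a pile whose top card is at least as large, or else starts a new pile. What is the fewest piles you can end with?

Place each on the leftmost legal pile:
17 → new pile 1 (tops now [17])
2 → pile 1 (tops now [2])
20 → new pile 2 (tops now [2, 20])
8 → pile 2 (tops now [2, 8])
14 → new pile 3 (tops now [2, 8, 14])
13 → pile 3 (tops now [2, 8, 13])
3 → pile 2 (tops now [2, 3, 13])
5 → pile 3 (tops now [2, 3, 5])
7 → new pile 4 (tops now [2, 3, 5, 7])
7 → pile 4 (tops now [2, 3, 5, 7])
7 → pile 4 (tops now [2, 3, 5, 7])
10 → new pile 5 (tops now [2, 3, 5, 7, 10])
20 → new pile 6 (tops now [2, 3, 5, 7, 10, 20])
Six piles.

6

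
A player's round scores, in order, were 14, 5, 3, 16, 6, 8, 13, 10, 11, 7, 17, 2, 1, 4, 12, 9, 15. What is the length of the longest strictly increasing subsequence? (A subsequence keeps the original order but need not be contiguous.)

7

Track the smallest tail for each achievable length (strict):
14 → extends → [14]
5 → replaces 14 → [5]
3 → replaces 5 → [3]
16 → extends → [3, 16]
6 → replaces 16 → [3, 6]
8 → extends → [3, 6, 8]
13 → extends → [3, 6, 8, 13]
10 → replaces 13 → [3, 6, 8, 10]
11 → extends → [3, 6, 8, 10, 11]
7 → replaces 8 → [3, 6, 7, 10, 11]
17 → extends → [3, 6, 7, 10, 11, 17]
2 → replaces 3 → [2, 6, 7, 10, 11, 17]
1 → replaces 2 → [1, 6, 7, 10, 11, 17]
4 → replaces 6 → [1, 4, 7, 10, 11, 17]
12 → replaces 17 → [1, 4, 7, 10, 11, 12]
9 → replaces 10 → [1, 4, 7, 9, 11, 12]
15 → extends → [1, 4, 7, 9, 11, 12, 15]
Seven tails, so the longest strictly increasing subsequence has length 7 (e.g. 5, 6, 8, 10, 11, 12, 15).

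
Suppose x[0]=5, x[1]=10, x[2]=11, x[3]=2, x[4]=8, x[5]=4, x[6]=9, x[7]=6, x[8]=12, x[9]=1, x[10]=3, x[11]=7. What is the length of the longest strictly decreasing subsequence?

4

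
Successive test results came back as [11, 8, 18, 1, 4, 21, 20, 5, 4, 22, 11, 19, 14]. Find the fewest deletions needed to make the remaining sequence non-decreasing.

Fewest deletions = n − (longest non-decreasing subsequence).
i:      1  2  3  4  5  6  7  8  9 10 11 12 13
a[i]:  11  8 18  1  4 21 20  5  4 22 11 19 14
dp:     1  1  2  1  2  3  3  3  3  4  4  5  5
max dp = 5, so deletions = 13 − 5 = 8.

8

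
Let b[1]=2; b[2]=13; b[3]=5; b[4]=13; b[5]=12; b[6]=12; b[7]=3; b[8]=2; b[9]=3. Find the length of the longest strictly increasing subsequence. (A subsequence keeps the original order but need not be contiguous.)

3

Let dp[i] be the length of the longest such subsequence ending at index i:
i:      1  2  3  4  5  6  7  8  9
b[i]:   2 13  5 13 12 12  3  2  3
dp:     1  2  2  3  3  3  2  1  2
Maximum dp value is 3.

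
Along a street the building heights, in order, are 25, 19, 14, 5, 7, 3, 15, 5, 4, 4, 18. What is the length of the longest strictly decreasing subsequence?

Let dp[i] be the longest strictly decreasing subsequence ending at i:
i:      1  2  3  4  5  6  7  8  9 10 11
a[i]:  25 19 14  5  7  3 15  5  4  4 18
dp:     1  2  3  4  4  5  3  5  6  6  3
Maximum is 6.

6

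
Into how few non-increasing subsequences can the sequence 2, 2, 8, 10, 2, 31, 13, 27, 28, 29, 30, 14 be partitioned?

8

Place each on the leftmost legal pile:
2 → new pile 1 (tops now [2])
2 → pile 1 (tops now [2])
8 → new pile 2 (tops now [2, 8])
10 → new pile 3 (tops now [2, 8, 10])
2 → pile 1 (tops now [2, 8, 10])
31 → new pile 4 (tops now [2, 8, 10, 31])
13 → pile 4 (tops now [2, 8, 10, 13])
27 → new pile 5 (tops now [2, 8, 10, 13, 27])
28 → new pile 6 (tops now [2, 8, 10, 13, 27, 28])
29 → new pile 7 (tops now [2, 8, 10, 13, 27, 28, 29])
30 → new pile 8 (tops now [2, 8, 10, 13, 27, 28, 29, 30])
14 → pile 5 (tops now [2, 8, 10, 13, 14, 28, 29, 30])
Eight piles.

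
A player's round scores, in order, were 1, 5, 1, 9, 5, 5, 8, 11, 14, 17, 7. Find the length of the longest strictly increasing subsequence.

6

Let dp[i] be the length of the longest such subsequence ending at index i:
i:      1  2  3  4  5  6  7  8  9 10 11
a[i]:   1  5  1  9  5  5  8 11 14 17  7
dp:     1  2  1  3  2  2  3  4  5  6  3
Maximum dp value is 6.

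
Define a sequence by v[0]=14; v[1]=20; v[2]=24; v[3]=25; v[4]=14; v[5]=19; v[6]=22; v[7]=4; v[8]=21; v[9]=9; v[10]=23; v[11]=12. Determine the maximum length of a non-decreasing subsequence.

5

Track the smallest tail for each achievable length (allowing ties):
14 → extends → [14]
20 → extends → [14, 20]
24 → extends → [14, 20, 24]
25 → extends → [14, 20, 24, 25]
14 → replaces 20 → [14, 14, 24, 25]
19 → replaces 24 → [14, 14, 19, 25]
22 → replaces 25 → [14, 14, 19, 22]
4 → replaces 14 → [4, 14, 19, 22]
21 → replaces 22 → [4, 14, 19, 21]
9 → replaces 14 → [4, 9, 19, 21]
23 → extends → [4, 9, 19, 21, 23]
12 → replaces 19 → [4, 9, 12, 21, 23]
Five tails, so the longest non-decreasing subsequence has length 5 (e.g. 14, 14, 19, 22, 23).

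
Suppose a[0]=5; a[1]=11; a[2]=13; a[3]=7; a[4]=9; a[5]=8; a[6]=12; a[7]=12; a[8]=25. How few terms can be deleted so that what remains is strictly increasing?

Fewest deletions = n − (longest strictly increasing subsequence).
i:      0  1  2  3  4  5  6  7  8
a[i]:   5 11 13  7  9  8 12 12 25
dp:     1  2  3  2  3  3  4  4  5
max dp = 5, so deletions = 9 − 5 = 4.

4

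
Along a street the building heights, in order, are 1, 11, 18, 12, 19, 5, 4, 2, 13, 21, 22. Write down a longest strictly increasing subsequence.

Patience tails give the LIS length; then backtrack through the dp parents:
1 → extends → [1]
11 → extends → [1, 11]
18 → extends → [1, 11, 18]
12 → replaces 18 → [1, 11, 12]
19 → extends → [1, 11, 12, 19]
5 → replaces 11 → [1, 5, 12, 19]
4 → replaces 5 → [1, 4, 12, 19]
2 → replaces 4 → [1, 2, 12, 19]
13 → replaces 19 → [1, 2, 12, 13]
21 → extends → [1, 2, 12, 13, 21]
22 → extends → [1, 2, 12, 13, 21, 22]
Length 6; one witness is 1, 11, 18, 19, 21, 22.

1, 11, 18, 19, 21, 22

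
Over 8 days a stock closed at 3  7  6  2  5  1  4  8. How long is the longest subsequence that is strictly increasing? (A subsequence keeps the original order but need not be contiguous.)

Track the smallest tail for each achievable length (strict):
3 → extends → [3]
7 → extends → [3, 7]
6 → replaces 7 → [3, 6]
2 → replaces 3 → [2, 6]
5 → replaces 6 → [2, 5]
1 → replaces 2 → [1, 5]
4 → replaces 5 → [1, 4]
8 → extends → [1, 4, 8]
Three tails, so the longest strictly increasing subsequence has length 3 (e.g. 3, 7, 8).

3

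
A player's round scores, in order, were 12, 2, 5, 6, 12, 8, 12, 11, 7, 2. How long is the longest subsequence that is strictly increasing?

Let dp[i] be the length of the longest such subsequence ending at index i:
i:      1  2  3  4  5  6  7  8  9 10
a[i]:  12  2  5  6 12  8 12 11  7  2
dp:     1  1  2  3  4  4  5  5  4  1
Maximum dp value is 5.

5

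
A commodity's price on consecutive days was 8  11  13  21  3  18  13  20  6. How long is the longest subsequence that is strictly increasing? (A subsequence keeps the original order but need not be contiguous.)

Track the smallest tail for each achievable length (strict):
8 → extends → [8]
11 → extends → [8, 11]
13 → extends → [8, 11, 13]
21 → extends → [8, 11, 13, 21]
3 → replaces 8 → [3, 11, 13, 21]
18 → replaces 21 → [3, 11, 13, 18]
13 → already a tail → [3, 11, 13, 18]
20 → extends → [3, 11, 13, 18, 20]
6 → replaces 11 → [3, 6, 13, 18, 20]
Five tails, so the longest strictly increasing subsequence has length 5 (e.g. 8, 11, 13, 18, 20).

5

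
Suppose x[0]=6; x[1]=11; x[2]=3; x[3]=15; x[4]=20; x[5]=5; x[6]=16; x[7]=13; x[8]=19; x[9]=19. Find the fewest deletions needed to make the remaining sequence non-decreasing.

4

Fewest deletions = n − (longest non-decreasing subsequence).
i:      0  1  2  3  4  5  6  7  8  9
x[i]:   6 11  3 15 20  5 16 13 19 19
dp:     1  2  1  3  4  2  4  3  5  6
max dp = 6, so deletions = 10 − 6 = 4.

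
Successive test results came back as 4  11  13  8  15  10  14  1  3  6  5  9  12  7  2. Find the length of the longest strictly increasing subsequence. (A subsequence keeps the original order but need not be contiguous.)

5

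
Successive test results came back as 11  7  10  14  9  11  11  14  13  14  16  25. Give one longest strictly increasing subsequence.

7, 10, 11, 13, 14, 16, 25

Patience tails give the LIS length; then backtrack through the dp parents:
11 → extends → [11]
7 → replaces 11 → [7]
10 → extends → [7, 10]
14 → extends → [7, 10, 14]
9 → replaces 10 → [7, 9, 14]
11 → replaces 14 → [7, 9, 11]
11 → already a tail → [7, 9, 11]
14 → extends → [7, 9, 11, 14]
13 → replaces 14 → [7, 9, 11, 13]
14 → extends → [7, 9, 11, 13, 14]
16 → extends → [7, 9, 11, 13, 14, 16]
25 → extends → [7, 9, 11, 13, 14, 16, 25]
Length 7; one witness is 7, 10, 11, 13, 14, 16, 25.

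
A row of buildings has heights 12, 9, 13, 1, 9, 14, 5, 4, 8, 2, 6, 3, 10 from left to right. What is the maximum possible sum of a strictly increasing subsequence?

39

Let S[i] be the best sum of a strictly increasing subsequence ending at i:
i:      1  2  3  4  5  6  7  8  9 10 11 12 13
a[i]:  12  9 13  1  9 14  5  4  8  2  6  3 10
S:     12  9 25  1 10 39  6  5 14  3 12  6 24
Maximum is 39 (e.g. 12 + 13 + 14).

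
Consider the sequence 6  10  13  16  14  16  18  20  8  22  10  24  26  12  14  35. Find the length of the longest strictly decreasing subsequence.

3

Negate each value so 'decreasing' becomes 'increasing', then run patience tails on the negated sequence:
-6 → extends → [-6]
-10 → replaces -6 → [-10]
-13 → replaces -10 → [-13]
-16 → replaces -13 → [-16]
-14 → extends → [-16, -14]
-16 → already a tail → [-16, -14]
-18 → replaces -16 → [-18, -14]
-20 → replaces -18 → [-20, -14]
-8 → extends → [-20, -14, -8]
-22 → replaces -20 → [-22, -14, -8]
-10 → replaces -8 → [-22, -14, -10]
-24 → replaces -22 → [-24, -14, -10]
-26 → replaces -24 → [-26, -14, -10]
-12 → replaces -10 → [-26, -14, -12]
-14 → already a tail → [-26, -14, -12]
-35 → replaces -26 → [-35, -14, -12]
Three tails, so the longest strictly decreasing subsequence of the original has length 3.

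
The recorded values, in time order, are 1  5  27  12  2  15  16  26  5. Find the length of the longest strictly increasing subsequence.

6

Let dp[i] be the length of the longest such subsequence ending at index i:
i:      1  2  3  4  5  6  7  8  9
a[i]:   1  5 27 12  2 15 16 26  5
dp:     1  2  3  3  2  4  5  6  3
Maximum dp value is 6.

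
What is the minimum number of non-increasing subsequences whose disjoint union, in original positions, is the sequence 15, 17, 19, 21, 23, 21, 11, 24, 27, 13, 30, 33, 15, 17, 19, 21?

Place each on the leftmost legal pile:
15 → new pile 1 (tops now [15])
17 → new pile 2 (tops now [15, 17])
19 → new pile 3 (tops now [15, 17, 19])
21 → new pile 4 (tops now [15, 17, 19, 21])
23 → new pile 5 (tops now [15, 17, 19, 21, 23])
21 → pile 4 (tops now [15, 17, 19, 21, 23])
11 → pile 1 (tops now [11, 17, 19, 21, 23])
24 → new pile 6 (tops now [11, 17, 19, 21, 23, 24])
27 → new pile 7 (tops now [11, 17, 19, 21, 23, 24, 27])
13 → pile 2 (tops now [11, 13, 19, 21, 23, 24, 27])
30 → new pile 8 (tops now [11, 13, 19, 21, 23, 24, 27, 30])
33 → new pile 9 (tops now [11, 13, 19, 21, 23, 24, 27, 30, 33])
15 → pile 3 (tops now [11, 13, 15, 21, 23, 24, 27, 30, 33])
17 → pile 4 (tops now [11, 13, 15, 17, 23, 24, 27, 30, 33])
19 → pile 5 (tops now [11, 13, 15, 17, 19, 24, 27, 30, 33])
21 → pile 6 (tops now [11, 13, 15, 17, 19, 21, 27, 30, 33])
Nine piles.

9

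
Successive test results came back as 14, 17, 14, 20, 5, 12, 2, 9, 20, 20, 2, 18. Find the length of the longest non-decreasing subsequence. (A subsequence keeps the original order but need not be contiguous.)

Track the smallest tail for each achievable length (allowing ties):
14 → extends → [14]
17 → extends → [14, 17]
14 → replaces 17 → [14, 14]
20 → extends → [14, 14, 20]
5 → replaces 14 → [5, 14, 20]
12 → replaces 14 → [5, 12, 20]
2 → replaces 5 → [2, 12, 20]
9 → replaces 12 → [2, 9, 20]
20 → extends → [2, 9, 20, 20]
20 → extends → [2, 9, 20, 20, 20]
2 → replaces 9 → [2, 2, 20, 20, 20]
18 → replaces 20 → [2, 2, 18, 20, 20]
Five tails, so the longest non-decreasing subsequence has length 5 (e.g. 14, 17, 20, 20, 20).

5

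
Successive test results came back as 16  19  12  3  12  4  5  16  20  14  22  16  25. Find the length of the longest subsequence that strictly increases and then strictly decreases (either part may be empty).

7

inc[i] = longest strictly increasing subsequence ending at i; dec[i] = longest strictly decreasing subsequence starting at i:
i:      1  2  3  4  5  6  7  8  9 10 11 12 13
a[i]:  16 19 12  3 12  4  5 16 20 14 22 16 25
inc:    1  2  1  1  2  2  3  4  5  4  6  5  7
dec:    3  3  2  1  2  1  1  2  2  1  2  1  1
Best peak at i=11 (value 22): inc=6, dec=2, length 6+2−1 = 7.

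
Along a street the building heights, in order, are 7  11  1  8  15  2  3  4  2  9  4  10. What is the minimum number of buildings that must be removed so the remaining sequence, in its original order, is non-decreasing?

6

Fewest deletions = n − (longest non-decreasing subsequence).
i:      1  2  3  4  5  6  7  8  9 10 11 12
a[i]:   7 11  1  8 15  2  3  4  2  9  4 10
dp:     1  2  1  2  3  2  3  4  3  5  5  6
max dp = 6, so deletions = 12 − 6 = 6.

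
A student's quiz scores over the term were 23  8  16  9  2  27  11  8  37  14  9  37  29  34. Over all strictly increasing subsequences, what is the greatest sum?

Let S[i] be the best sum of a strictly increasing subsequence ending at i:
i:       1   2   3   4   5   6   7   8   9  10  11  12  13  14
a[i]:   23   8  16   9   2  27  11   8  37  14   9  37  29  34
S:      23   8  24  17   2  51  28  10  88  42  19  88  80 114
Maximum is 114 (e.g. 8 + 16 + 27 + 29 + 34).

114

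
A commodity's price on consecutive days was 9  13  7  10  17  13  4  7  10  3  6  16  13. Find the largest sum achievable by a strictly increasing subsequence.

48

Let S[i] be the best sum of a strictly increasing subsequence ending at i:
i:      1  2  3  4  5  6  7  8  9 10 11 12 13
a[i]:   9 13  7 10 17 13  4  7 10  3  6 16 13
S:      9 22  7 19 39 32  4 11 21  3 10 48 34
Maximum is 48 (e.g. 9 + 10 + 13 + 16).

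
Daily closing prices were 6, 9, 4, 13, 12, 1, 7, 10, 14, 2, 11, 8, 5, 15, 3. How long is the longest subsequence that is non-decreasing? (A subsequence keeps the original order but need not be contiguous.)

5

Track the smallest tail for each achievable length (allowing ties):
6 → extends → [6]
9 → extends → [6, 9]
4 → replaces 6 → [4, 9]
13 → extends → [4, 9, 13]
12 → replaces 13 → [4, 9, 12]
1 → replaces 4 → [1, 9, 12]
7 → replaces 9 → [1, 7, 12]
10 → replaces 12 → [1, 7, 10]
14 → extends → [1, 7, 10, 14]
2 → replaces 7 → [1, 2, 10, 14]
11 → replaces 14 → [1, 2, 10, 11]
8 → replaces 10 → [1, 2, 8, 11]
5 → replaces 8 → [1, 2, 5, 11]
15 → extends → [1, 2, 5, 11, 15]
3 → replaces 5 → [1, 2, 3, 11, 15]
Five tails, so the longest non-decreasing subsequence has length 5 (e.g. 6, 9, 13, 14, 15).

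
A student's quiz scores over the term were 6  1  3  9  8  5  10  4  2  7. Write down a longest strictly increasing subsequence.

1, 3, 9, 10

Patience tails give the LIS length; then backtrack through the dp parents:
6 → extends → [6]
1 → replaces 6 → [1]
3 → extends → [1, 3]
9 → extends → [1, 3, 9]
8 → replaces 9 → [1, 3, 8]
5 → replaces 8 → [1, 3, 5]
10 → extends → [1, 3, 5, 10]
4 → replaces 5 → [1, 3, 4, 10]
2 → replaces 3 → [1, 2, 4, 10]
7 → replaces 10 → [1, 2, 4, 7]
Length 4; one witness is 1, 3, 9, 10.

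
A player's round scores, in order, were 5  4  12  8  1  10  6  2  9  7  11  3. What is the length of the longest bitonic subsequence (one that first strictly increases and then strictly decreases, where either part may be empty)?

inc[i] = longest strictly increasing subsequence ending at i; dec[i] = longest strictly decreasing subsequence starting at i:
i:      1  2  3  4  5  6  7  8  9 10 11 12
a[i]:   5  4 12  8  1 10  6  2  9  7 11  3
inc:    1  1  2  2  1  3  2  2  3  3  4  3
dec:    3  2  5  3  1  4  2  1  3  2  2  1
Best peak at i=3 (value 12): inc=2, dec=5, length 2+5−1 = 6.

6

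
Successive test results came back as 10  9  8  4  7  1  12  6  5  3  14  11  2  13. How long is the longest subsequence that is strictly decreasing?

Let dp[i] be the longest strictly decreasing subsequence ending at i:
i:      1  2  3  4  5  6  7  8  9 10 11 12 13 14
a[i]:  10  9  8  4  7  1 12  6  5  3 14 11  2 13
dp:     1  2  3  4  4  5  1  5  6  7  1  2  8  2
Maximum is 8.

8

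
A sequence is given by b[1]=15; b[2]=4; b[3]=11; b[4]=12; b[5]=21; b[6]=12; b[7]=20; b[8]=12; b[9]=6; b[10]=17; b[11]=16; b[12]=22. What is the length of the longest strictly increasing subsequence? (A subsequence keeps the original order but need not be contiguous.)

Track the smallest tail for each achievable length (strict):
15 → extends → [15]
4 → replaces 15 → [4]
11 → extends → [4, 11]
12 → extends → [4, 11, 12]
21 → extends → [4, 11, 12, 21]
12 → already a tail → [4, 11, 12, 21]
20 → replaces 21 → [4, 11, 12, 20]
12 → already a tail → [4, 11, 12, 20]
6 → replaces 11 → [4, 6, 12, 20]
17 → replaces 20 → [4, 6, 12, 17]
16 → replaces 17 → [4, 6, 12, 16]
22 → extends → [4, 6, 12, 16, 22]
Five tails, so the longest strictly increasing subsequence has length 5 (e.g. 4, 11, 12, 21, 22).

5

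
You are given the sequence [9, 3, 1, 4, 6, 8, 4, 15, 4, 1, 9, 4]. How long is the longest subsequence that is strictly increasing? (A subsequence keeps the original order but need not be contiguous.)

5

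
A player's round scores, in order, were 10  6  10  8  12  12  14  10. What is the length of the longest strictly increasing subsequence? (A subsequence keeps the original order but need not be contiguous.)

Track the smallest tail for each achievable length (strict):
10 → extends → [10]
6 → replaces 10 → [6]
10 → extends → [6, 10]
8 → replaces 10 → [6, 8]
12 → extends → [6, 8, 12]
12 → already a tail → [6, 8, 12]
14 → extends → [6, 8, 12, 14]
10 → replaces 12 → [6, 8, 10, 14]
Four tails, so the longest strictly increasing subsequence has length 4 (e.g. 6, 10, 12, 14).

4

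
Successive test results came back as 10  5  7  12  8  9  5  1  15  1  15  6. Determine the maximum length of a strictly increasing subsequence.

5

Track the smallest tail for each achievable length (strict):
10 → extends → [10]
5 → replaces 10 → [5]
7 → extends → [5, 7]
12 → extends → [5, 7, 12]
8 → replaces 12 → [5, 7, 8]
9 → extends → [5, 7, 8, 9]
5 → already a tail → [5, 7, 8, 9]
1 → replaces 5 → [1, 7, 8, 9]
15 → extends → [1, 7, 8, 9, 15]
1 → already a tail → [1, 7, 8, 9, 15]
15 → already a tail → [1, 7, 8, 9, 15]
6 → replaces 7 → [1, 6, 8, 9, 15]
Five tails, so the longest strictly increasing subsequence has length 5 (e.g. 5, 7, 8, 9, 15).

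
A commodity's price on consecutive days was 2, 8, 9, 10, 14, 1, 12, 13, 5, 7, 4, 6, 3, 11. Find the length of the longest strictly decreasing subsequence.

5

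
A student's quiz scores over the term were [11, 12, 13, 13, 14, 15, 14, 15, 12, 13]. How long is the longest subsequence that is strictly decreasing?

Let dp[i] be the longest strictly decreasing subsequence ending at i:
i:      1  2  3  4  5  6  7  8  9 10
a[i]:  11 12 13 13 14 15 14 15 12 13
dp:     1  1  1  1  1  1  2  1  3  3
Maximum is 3.

3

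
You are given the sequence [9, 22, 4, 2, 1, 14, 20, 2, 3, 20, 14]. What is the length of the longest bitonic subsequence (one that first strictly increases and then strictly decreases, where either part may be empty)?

5

inc[i] = longest strictly increasing subsequence ending at i; dec[i] = longest strictly decreasing subsequence starting at i:
i:      1  2  3  4  5  6  7  8  9 10 11
a[i]:   9 22  4  2  1 14 20  2  3 20 14
inc:    1  2  1  1  1  2  3  2  3  4  4
dec:    4  4  3  2  1  2  2  1  1  2  1
Best peak at i=2 (value 22): inc=2, dec=4, length 2+4−1 = 5.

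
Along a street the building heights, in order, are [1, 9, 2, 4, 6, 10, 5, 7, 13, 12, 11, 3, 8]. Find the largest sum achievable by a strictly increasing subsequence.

36

Let S[i] be the best sum of a strictly increasing subsequence ending at i:
i:      1  2  3  4  5  6  7  8  9 10 11 12 13
a[i]:   1  9  2  4  6 10  5  7 13 12 11  3  8
S:      1 10  3  7 13 23 12 20 36 35 34  6 28
Maximum is 36 (e.g. 1 + 2 + 4 + 6 + 10 + 13).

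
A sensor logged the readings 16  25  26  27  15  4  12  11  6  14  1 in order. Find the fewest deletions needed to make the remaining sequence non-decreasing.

7

Fewest deletions = n − (longest non-decreasing subsequence).
i:      1  2  3  4  5  6  7  8  9 10 11
a[i]:  16 25 26 27 15  4 12 11  6 14  1
dp:     1  2  3  4  1  1  2  2  2  3  1
max dp = 4, so deletions = 11 − 4 = 7.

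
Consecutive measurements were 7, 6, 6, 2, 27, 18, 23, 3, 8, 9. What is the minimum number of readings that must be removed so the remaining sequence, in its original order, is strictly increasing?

6

Fewest deletions = n − (longest strictly increasing subsequence).
i:      1  2  3  4  5  6  7  8  9 10
a[i]:   7  6  6  2 27 18 23  3  8  9
dp:     1  1  1  1  2  2  3  2  3  4
max dp = 4, so deletions = 10 − 4 = 6.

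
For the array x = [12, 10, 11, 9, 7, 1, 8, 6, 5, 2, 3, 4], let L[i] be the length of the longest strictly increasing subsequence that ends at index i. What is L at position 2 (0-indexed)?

2

dp[i] = 1 + max{dp[j] : j<i, x[j]<x[i]} (or 1 if no such j):
i:      0  1  2  3  4  5  6  7  8  9 10 11
x[i]:  12 10 11  9  7  1  8  6  5  2  3  4
dp:     1  1  2  1  1  1  2  2  2  2  3  4
At index 2 the value is 2.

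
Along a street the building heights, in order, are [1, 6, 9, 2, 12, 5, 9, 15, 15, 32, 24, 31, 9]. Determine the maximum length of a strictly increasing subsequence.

7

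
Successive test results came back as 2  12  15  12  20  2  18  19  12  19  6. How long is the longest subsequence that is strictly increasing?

5

Let dp[i] be the length of the longest such subsequence ending at index i:
i:      1  2  3  4  5  6  7  8  9 10 11
a[i]:   2 12 15 12 20  2 18 19 12 19  6
dp:     1  2  3  2  4  1  4  5  2  5  2
Maximum dp value is 5.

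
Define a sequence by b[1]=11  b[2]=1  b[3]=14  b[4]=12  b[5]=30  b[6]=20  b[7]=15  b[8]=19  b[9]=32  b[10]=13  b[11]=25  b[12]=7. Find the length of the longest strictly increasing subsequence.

Let dp[i] be the length of the longest such subsequence ending at index i:
i:      1  2  3  4  5  6  7  8  9 10 11 12
b[i]:  11  1 14 12 30 20 15 19 32 13 25  7
dp:     1  1  2  2  3  3  3  4  5  3  5  2
Maximum dp value is 5.

5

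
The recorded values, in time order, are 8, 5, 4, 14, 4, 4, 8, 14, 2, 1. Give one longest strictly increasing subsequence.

Patience tails give the LIS length; then backtrack through the dp parents:
8 → extends → [8]
5 → replaces 8 → [5]
4 → replaces 5 → [4]
14 → extends → [4, 14]
4 → already a tail → [4, 14]
4 → already a tail → [4, 14]
8 → replaces 14 → [4, 8]
14 → extends → [4, 8, 14]
2 → replaces 4 → [2, 8, 14]
1 → replaces 2 → [1, 8, 14]
Length 3; one witness is 5, 8, 14.

5, 8, 14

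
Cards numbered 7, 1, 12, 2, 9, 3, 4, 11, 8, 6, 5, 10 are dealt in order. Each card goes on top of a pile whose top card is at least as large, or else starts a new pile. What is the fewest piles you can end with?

6

Place each on the leftmost legal pile:
7 → new pile 1 (tops now [7])
1 → pile 1 (tops now [1])
12 → new pile 2 (tops now [1, 12])
2 → pile 2 (tops now [1, 2])
9 → new pile 3 (tops now [1, 2, 9])
3 → pile 3 (tops now [1, 2, 3])
4 → new pile 4 (tops now [1, 2, 3, 4])
11 → new pile 5 (tops now [1, 2, 3, 4, 11])
8 → pile 5 (tops now [1, 2, 3, 4, 8])
6 → pile 5 (tops now [1, 2, 3, 4, 6])
5 → pile 5 (tops now [1, 2, 3, 4, 5])
10 → new pile 6 (tops now [1, 2, 3, 4, 5, 10])
Six piles.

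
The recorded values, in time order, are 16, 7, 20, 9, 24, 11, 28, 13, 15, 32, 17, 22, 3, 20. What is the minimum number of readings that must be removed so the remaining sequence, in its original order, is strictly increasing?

Fewest deletions = n − (longest strictly increasing subsequence).
Patience tails:
16 → extends → [16]
7 → replaces 16 → [7]
20 → extends → [7, 20]
9 → replaces 20 → [7, 9]
24 → extends → [7, 9, 24]
11 → replaces 24 → [7, 9, 11]
28 → extends → [7, 9, 11, 28]
13 → replaces 28 → [7, 9, 11, 13]
15 → extends → [7, 9, 11, 13, 15]
32 → extends → [7, 9, 11, 13, 15, 32]
17 → replaces 32 → [7, 9, 11, 13, 15, 17]
22 → extends → [7, 9, 11, 13, 15, 17, 22]
3 → replaces 7 → [3, 9, 11, 13, 15, 17, 22]
20 → replaces 22 → [3, 9, 11, 13, 15, 17, 20]
Longest strictly increasing subsequence has length 7, so deletions = 14 − 7 = 7.

7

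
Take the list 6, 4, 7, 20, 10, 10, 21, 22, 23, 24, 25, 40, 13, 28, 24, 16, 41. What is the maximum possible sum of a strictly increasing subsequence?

Let S[i] be the best sum of a strictly increasing subsequence ending at i:
i:       1   2   3   4   5   6   7   8   9  10  11  12  13  14  15  16  17
a[i]:    6   4   7  20  10  10  21  22  23  24  25  40  13  28  24  16  41
S:       6   4  13  33  23  23  54  76  99 123 148 188  36 176 123  52 229
Maximum is 229 (e.g. 6 + 7 + 20 + 21 + 22 + 23 + 24 + 25 + 40 + 41).

229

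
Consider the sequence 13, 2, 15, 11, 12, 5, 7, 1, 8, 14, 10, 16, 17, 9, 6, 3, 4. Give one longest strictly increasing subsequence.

2, 5, 7, 8, 14, 16, 17

Patience tails give the LIS length; then backtrack through the dp parents:
13 → extends → [13]
2 → replaces 13 → [2]
15 → extends → [2, 15]
11 → replaces 15 → [2, 11]
12 → extends → [2, 11, 12]
5 → replaces 11 → [2, 5, 12]
7 → replaces 12 → [2, 5, 7]
1 → replaces 2 → [1, 5, 7]
8 → extends → [1, 5, 7, 8]
14 → extends → [1, 5, 7, 8, 14]
10 → replaces 14 → [1, 5, 7, 8, 10]
16 → extends → [1, 5, 7, 8, 10, 16]
17 → extends → [1, 5, 7, 8, 10, 16, 17]
9 → replaces 10 → [1, 5, 7, 8, 9, 16, 17]
6 → replaces 7 → [1, 5, 6, 8, 9, 16, 17]
3 → replaces 5 → [1, 3, 6, 8, 9, 16, 17]
4 → replaces 6 → [1, 3, 4, 8, 9, 16, 17]
Length 7; one witness is 2, 5, 7, 8, 14, 16, 17.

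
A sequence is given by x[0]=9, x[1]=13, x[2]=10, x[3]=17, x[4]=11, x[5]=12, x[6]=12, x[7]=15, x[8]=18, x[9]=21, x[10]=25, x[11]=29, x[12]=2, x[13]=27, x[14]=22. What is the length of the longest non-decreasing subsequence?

10

Track the smallest tail for each achievable length (allowing ties):
9 → extends → [9]
13 → extends → [9, 13]
10 → replaces 13 → [9, 10]
17 → extends → [9, 10, 17]
11 → replaces 17 → [9, 10, 11]
12 → extends → [9, 10, 11, 12]
12 → extends → [9, 10, 11, 12, 12]
15 → extends → [9, 10, 11, 12, 12, 15]
18 → extends → [9, 10, 11, 12, 12, 15, 18]
21 → extends → [9, 10, 11, 12, 12, 15, 18, 21]
25 → extends → [9, 10, 11, 12, 12, 15, 18, 21, 25]
29 → extends → [9, 10, 11, 12, 12, 15, 18, 21, 25, 29]
2 → replaces 9 → [2, 10, 11, 12, 12, 15, 18, 21, 25, 29]
27 → replaces 29 → [2, 10, 11, 12, 12, 15, 18, 21, 25, 27]
22 → replaces 25 → [2, 10, 11, 12, 12, 15, 18, 21, 22, 27]
Ten tails, so the longest non-decreasing subsequence has length 10 (e.g. 9, 10, 11, 12, 12, 15, 18, 21, 25, 29).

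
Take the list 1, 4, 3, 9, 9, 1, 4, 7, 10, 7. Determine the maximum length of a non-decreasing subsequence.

Track the smallest tail for each achievable length (allowing ties):
1 → extends → [1]
4 → extends → [1, 4]
3 → replaces 4 → [1, 3]
9 → extends → [1, 3, 9]
9 → extends → [1, 3, 9, 9]
1 → replaces 3 → [1, 1, 9, 9]
4 → replaces 9 → [1, 1, 4, 9]
7 → replaces 9 → [1, 1, 4, 7]
10 → extends → [1, 1, 4, 7, 10]
7 → replaces 10 → [1, 1, 4, 7, 7]
Five tails, so the longest non-decreasing subsequence has length 5 (e.g. 1, 4, 9, 9, 10).

5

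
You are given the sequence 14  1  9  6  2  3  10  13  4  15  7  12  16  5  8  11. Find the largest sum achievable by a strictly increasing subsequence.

Let S[i] be the best sum of a strictly increasing subsequence ending at i:
i:      1  2  3  4  5  6  7  8  9 10 11 12 13 14 15 16
a[i]:  14  1  9  6  2  3 10 13  4 15  7 12 16  5  8 11
S:     14  1 10  7  3  6 20 33 10 48 17 32 64 15 25 36
Maximum is 64 (e.g. 1 + 9 + 10 + 13 + 15 + 16).

64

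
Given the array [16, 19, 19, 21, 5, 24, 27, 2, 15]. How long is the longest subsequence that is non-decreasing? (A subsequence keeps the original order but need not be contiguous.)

6

Let dp[i] be the length of the longest such subsequence ending at index i:
i:      1  2  3  4  5  6  7  8  9
a[i]:  16 19 19 21  5 24 27  2 15
dp:     1  2  3  4  1  5  6  1  2
Maximum dp value is 6.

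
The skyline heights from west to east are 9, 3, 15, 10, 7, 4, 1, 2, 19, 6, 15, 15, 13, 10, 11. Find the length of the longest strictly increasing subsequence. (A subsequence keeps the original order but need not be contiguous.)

Track the smallest tail for each achievable length (strict):
9 → extends → [9]
3 → replaces 9 → [3]
15 → extends → [3, 15]
10 → replaces 15 → [3, 10]
7 → replaces 10 → [3, 7]
4 → replaces 7 → [3, 4]
1 → replaces 3 → [1, 4]
2 → replaces 4 → [1, 2]
19 → extends → [1, 2, 19]
6 → replaces 19 → [1, 2, 6]
15 → extends → [1, 2, 6, 15]
15 → already a tail → [1, 2, 6, 15]
13 → replaces 15 → [1, 2, 6, 13]
10 → replaces 13 → [1, 2, 6, 10]
11 → extends → [1, 2, 6, 10, 11]
Five tails, so the longest strictly increasing subsequence has length 5 (e.g. 3, 4, 6, 10, 11).

5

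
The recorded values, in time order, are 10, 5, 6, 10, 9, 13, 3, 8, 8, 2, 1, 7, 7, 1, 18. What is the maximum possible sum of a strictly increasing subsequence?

Let S[i] be the best sum of a strictly increasing subsequence ending at i:
i:      1  2  3  4  5  6  7  8  9 10 11 12 13 14 15
a[i]:  10  5  6 10  9 13  3  8  8  2  1  7  7  1 18
S:     10  5 11 21 20 34  3 19 19  2  1 18 18  1 52
Maximum is 52 (e.g. 5 + 6 + 10 + 13 + 18).

52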